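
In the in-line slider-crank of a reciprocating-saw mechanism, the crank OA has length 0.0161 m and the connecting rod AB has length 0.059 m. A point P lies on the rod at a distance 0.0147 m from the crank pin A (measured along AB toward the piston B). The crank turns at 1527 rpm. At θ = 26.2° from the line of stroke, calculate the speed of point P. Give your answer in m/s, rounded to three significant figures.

2.11

ω = 159.9 rad/s.  Crank-pin speed |V_A| = rω = 2.5745 m/s, perpendicular to OA.
Rod angle: sinφ = −(r/L) sinθ ⇒ φ = -6.920°; ω_rod = −rω cosθ/√(L²−r²sin²θ) = -39.44 rad/s.
V_P = V_A + ω_rod × AP, with AP = 0.0147 m along the rod.
Components: V_Px = −rω sinθ − a·ω_rod·sinφ = -1.2065 m/s;  V_Py = rω cosθ + a·ω_rod·cosφ = +1.7345 m/s.
|V_P| = √(V_Px² + V_Py²) = 2.1128 m/s.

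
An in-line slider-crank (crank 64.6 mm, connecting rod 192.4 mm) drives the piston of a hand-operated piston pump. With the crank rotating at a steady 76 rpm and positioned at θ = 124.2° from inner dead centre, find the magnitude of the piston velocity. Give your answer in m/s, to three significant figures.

0.342

ω = 2π·76/60 = 7.959 rad/s
For an in-line slider-crank, x = r cosθ + √(L² − r² sin²θ), so v = −rω sinθ·[1 + r cosθ/√(L² − r² sin²θ)].
With r = 0.0646 m, L = 0.1924 m, θ = 124.2°: √(L² − r² sin²θ) = 0.18483 m.
v = −0.0646·7.959·0.82708·[1 + 0.0646·-0.56208/0.18483] = -0.34169 m/s.
|v| = 0.34169 m/s.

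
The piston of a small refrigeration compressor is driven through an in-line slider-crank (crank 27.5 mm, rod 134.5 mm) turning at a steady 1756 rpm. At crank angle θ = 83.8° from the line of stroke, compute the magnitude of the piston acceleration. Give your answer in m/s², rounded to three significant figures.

ω = 2π·1756/60 = 183.9 rad/s
x(θ) = r cosθ + √(L² − r² sin²θ); with ω constant, a = ω²·d²x/dθ².
d²x/dθ² = −r cosθ − r²(cos2θ)/√u − r⁴ sin²2θ/(4u^{3/2}),  u = L² − r² sin²θ = 0.0173428 m².
Substituting r = 0.0275 m, L = 0.1345 m, θ = 83.8°: d²x/dθ² = +0.0026357 m.
a = ω²·d²x/dθ² = (183.9)²·(+0.0026357) = +89.127 m/s²;  |a| = 89.127 m/s².

89.1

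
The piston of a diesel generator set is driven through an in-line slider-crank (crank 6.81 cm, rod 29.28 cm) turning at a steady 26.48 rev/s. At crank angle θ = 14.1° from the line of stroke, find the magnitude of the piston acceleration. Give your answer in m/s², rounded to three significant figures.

2220

ω = 2π·26.5 = 166.4 rad/s
x(θ) = r cosθ + √(L² − r² sin²θ); with ω constant, a = ω²·d²x/dθ².
d²x/dθ² = −r cosθ − r²(cos2θ)/√u − r⁴ sin²2θ/(4u^{3/2}),  u = L² − r² sin²θ = 0.0854566 m².
Substituting r = 0.0681 m, L = 0.2928 m, θ = 14.1°: d²x/dθ² = -0.080078 m.
a = ω²·d²x/dθ² = (166.4)²·(-0.080078) = -2216.7 m/s²;  |a| = 2216.7 m/s².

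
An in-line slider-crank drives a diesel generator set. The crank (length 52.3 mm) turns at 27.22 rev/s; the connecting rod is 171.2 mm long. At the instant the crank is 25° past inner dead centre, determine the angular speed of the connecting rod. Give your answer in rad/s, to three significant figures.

ω = 171 rad/s (converted from 27.22 rev/s).
The rod makes angle φ with the slider axis where L sinφ = r sinθ; differentiating, L cosφ·φ̇ = r ω cosθ.
L cosφ = √(L² − r² sin²θ) = 0.16977 m.
|ω_rod| = r ω |cosθ| / √(L² − r² sin²θ) = 0.0523·171·0.90631/0.16977 = 47.752 rad/s.

47.8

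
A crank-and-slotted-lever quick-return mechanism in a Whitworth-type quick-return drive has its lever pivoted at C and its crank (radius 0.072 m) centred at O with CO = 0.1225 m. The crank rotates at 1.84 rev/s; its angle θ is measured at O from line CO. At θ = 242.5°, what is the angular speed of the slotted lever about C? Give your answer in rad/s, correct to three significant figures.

ω = 11.56 rad/s (from 1.84 rev/s).
Crank pin A relative to C: A = (d + r cosθ, r sinθ); lever angle φ = atan2(r sinθ, d + r cosθ).
Differentiating tanφ: φ̇ = rω(d cosθ + r)/(d² + r² + 2dr cosθ).
d² + r² + 2dr cosθ = |CA|² = 0.012045 m²;  d cosθ + r = +0.015436 m.
|ω_lever| = |0.072·11.56·+0.015436| / 0.012045 = 1.0667 rad/s.

1.07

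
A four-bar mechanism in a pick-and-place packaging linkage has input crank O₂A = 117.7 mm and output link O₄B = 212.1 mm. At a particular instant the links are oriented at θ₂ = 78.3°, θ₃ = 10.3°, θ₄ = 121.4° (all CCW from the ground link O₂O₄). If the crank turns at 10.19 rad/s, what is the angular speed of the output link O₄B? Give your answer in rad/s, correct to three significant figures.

5.62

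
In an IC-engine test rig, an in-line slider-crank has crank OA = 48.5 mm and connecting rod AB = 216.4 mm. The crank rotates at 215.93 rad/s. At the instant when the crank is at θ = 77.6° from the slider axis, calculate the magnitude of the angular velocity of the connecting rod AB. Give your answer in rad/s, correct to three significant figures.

ω = 215.9 rad/s
The rod makes angle φ with the slider axis where L sinφ = r sinθ; differentiating, L cosφ·φ̇ = r ω cosθ.
L cosφ = √(L² − r² sin²θ) = 0.21115 m.
|ω_rod| = r ω |cosθ| / √(L² − r² sin²θ) = 0.0485·215.9·0.21474/0.21115 = 10.65 rad/s.

10.7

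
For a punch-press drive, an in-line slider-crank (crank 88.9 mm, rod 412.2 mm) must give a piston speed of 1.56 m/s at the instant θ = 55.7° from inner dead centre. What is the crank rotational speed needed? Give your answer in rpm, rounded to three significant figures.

For an in-line slider-crank, |v_piston| = rω|sinθ|·[1 + r cosθ/√(L² − r² sin²θ)].
With r = 0.0889 m, L = 0.4122 m, θ = 55.7°: the bracketed kinematic factor |dx/dθ| = 0.082511 m.
ω = v/|dx/dθ| = 1.56/0.082511 = 18.907 rad/s.
N = 60ω/(2π) = 180.54 rpm.

181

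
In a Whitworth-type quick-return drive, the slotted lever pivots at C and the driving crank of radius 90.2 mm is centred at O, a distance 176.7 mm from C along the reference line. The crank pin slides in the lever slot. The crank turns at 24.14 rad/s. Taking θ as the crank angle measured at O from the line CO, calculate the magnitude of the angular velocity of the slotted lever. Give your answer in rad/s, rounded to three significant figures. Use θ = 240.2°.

0.221

ω = 24.14 rad/s
Crank pin A relative to C: A = (d + r cosθ, r sinθ); lever angle φ = atan2(r sinθ, d + r cosθ).
Differentiating tanφ: φ̇ = rω(d cosθ + r)/(d² + r² + 2dr cosθ).
d² + r² + 2dr cosθ = |CA|² = 0.0235171 m²;  d cosθ + r = +0.0023847 m.
|ω_lever| = |0.0902·24.14·+0.0023847| / 0.0235171 = 0.2208 rad/s.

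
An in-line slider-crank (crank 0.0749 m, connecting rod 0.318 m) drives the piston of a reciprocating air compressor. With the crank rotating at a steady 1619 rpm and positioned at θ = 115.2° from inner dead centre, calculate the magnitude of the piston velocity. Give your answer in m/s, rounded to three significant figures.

ω = 2π·1619/60 = 169.5 rad/s
For an in-line slider-crank, x = r cosθ + √(L² − r² sin²θ), so v = −rω sinθ·[1 + r cosθ/√(L² − r² sin²θ)].
With r = 0.0749 m, L = 0.318 m, θ = 115.2°: √(L² − r² sin²θ) = 0.31069 m.
v = −0.0749·169.5·0.90483·[1 + 0.0749·-0.42578/0.31069] = -10.311 m/s.
|v| = 10.311 m/s.

10.3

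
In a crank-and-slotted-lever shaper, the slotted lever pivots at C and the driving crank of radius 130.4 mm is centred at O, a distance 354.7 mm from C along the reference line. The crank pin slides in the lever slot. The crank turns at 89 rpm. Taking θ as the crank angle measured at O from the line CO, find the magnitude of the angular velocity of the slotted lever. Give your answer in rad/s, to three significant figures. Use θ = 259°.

ω = 9.32 rad/s (from 89 rpm).
Crank pin A relative to C: A = (d + r cosθ, r sinθ); lever angle φ = atan2(r sinθ, d + r cosθ).
Differentiating tanφ: φ̇ = rω(d cosθ + r)/(d² + r² + 2dr cosθ).
d² + r² + 2dr cosθ = |CA|² = 0.125165 m²;  d cosθ + r = +0.06272 m.
|ω_lever| = |0.1304·9.32·+0.06272| / 0.125165 = 0.609 rad/s.

0.609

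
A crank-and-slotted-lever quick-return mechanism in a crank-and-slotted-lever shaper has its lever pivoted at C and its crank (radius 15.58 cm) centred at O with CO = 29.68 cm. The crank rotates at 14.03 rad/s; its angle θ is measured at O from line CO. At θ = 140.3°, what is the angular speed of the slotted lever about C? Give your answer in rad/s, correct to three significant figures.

3.85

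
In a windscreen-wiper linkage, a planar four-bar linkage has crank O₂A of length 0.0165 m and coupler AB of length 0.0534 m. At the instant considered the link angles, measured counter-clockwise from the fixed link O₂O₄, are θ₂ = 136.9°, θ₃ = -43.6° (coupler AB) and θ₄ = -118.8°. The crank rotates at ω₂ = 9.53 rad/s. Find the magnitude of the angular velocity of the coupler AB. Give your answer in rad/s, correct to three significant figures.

2.95

ω₂ = 9.53 rad/s
Differentiating the loop-closure r₂e^{iθ₂}+r₃e^{iθ₃}=r₁+r₄e^{iθ₄} gives r₂ω₂e^{iθ₂}+r₃ω₃e^{iθ₃}=r₄ω₄e^{iθ₄}.
Eliminating the other unknown: ω₃ = r₂ω₂ sin(θ₄−θ₂) / [r₃ sin(θ₃−θ₄)].
Numerator sine = +0.96902; denominator sine = +0.96682.
Result = 0.0165·9.53·(+0.96902) / (0.0534·(+0.96682)) = +2.9513 rad/s; magnitude 2.9513 rad/s.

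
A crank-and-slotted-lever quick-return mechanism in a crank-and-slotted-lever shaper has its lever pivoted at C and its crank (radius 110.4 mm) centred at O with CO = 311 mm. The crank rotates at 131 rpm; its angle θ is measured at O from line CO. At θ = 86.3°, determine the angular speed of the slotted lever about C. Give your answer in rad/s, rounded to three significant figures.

1.74

ω = 13.72 rad/s (from 131 rpm).
Crank pin A relative to C: A = (d + r cosθ, r sinθ); lever angle φ = atan2(r sinθ, d + r cosθ).
Differentiating tanφ: φ̇ = rω(d cosθ + r)/(d² + r² + 2dr cosθ).
d² + r² + 2dr cosθ = |CA|² = 0.113341 m²;  d cosθ + r = +0.13047 m.
|ω_lever| = |0.1104·13.72·+0.13047| / 0.113341 = 1.7434 rad/s.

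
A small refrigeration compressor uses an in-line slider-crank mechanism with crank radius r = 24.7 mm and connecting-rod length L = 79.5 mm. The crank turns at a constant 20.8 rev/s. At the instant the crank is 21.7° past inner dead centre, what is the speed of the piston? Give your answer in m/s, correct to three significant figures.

ω = 2π·20.8 = 130.7 rad/s
For an in-line slider-crank, x = r cosθ + √(L² − r² sin²θ), so v = −rω sinθ·[1 + r cosθ/√(L² − r² sin²θ)].
With r = 0.0247 m, L = 0.0795 m, θ = 21.7°: √(L² − r² sin²θ) = 0.078974 m.
v = −0.0247·130.7·0.36975·[1 + 0.0247·0.92913/0.078974] = -1.5404 m/s.
|v| = 1.5404 m/s.

1.54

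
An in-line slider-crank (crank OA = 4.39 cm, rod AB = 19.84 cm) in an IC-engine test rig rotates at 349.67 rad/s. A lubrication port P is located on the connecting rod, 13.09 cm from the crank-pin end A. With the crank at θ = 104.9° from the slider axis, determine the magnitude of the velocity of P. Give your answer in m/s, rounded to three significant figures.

14.3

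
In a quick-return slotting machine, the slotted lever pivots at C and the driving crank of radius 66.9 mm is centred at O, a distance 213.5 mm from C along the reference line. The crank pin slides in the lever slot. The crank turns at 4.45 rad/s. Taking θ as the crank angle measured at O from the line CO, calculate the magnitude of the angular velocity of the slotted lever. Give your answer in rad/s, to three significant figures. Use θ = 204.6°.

ω = 4.45 rad/s
Crank pin A relative to C: A = (d + r cosθ, r sinθ); lever angle φ = atan2(r sinθ, d + r cosθ).
Differentiating tanφ: φ̇ = rω(d cosθ + r)/(d² + r² + 2dr cosθ).
d² + r² + 2dr cosθ = |CA|² = 0.0240843 m²;  d cosθ + r = -0.12722 m.
|ω_lever| = |0.0669·4.45·-0.12722| / 0.0240843 = 1.5726 rad/s.

1.57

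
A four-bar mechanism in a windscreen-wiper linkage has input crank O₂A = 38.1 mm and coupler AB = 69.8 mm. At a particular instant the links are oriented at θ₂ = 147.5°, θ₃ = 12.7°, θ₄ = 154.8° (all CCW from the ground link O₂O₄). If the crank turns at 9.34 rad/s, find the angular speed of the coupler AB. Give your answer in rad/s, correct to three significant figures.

ω₂ = 9.34 rad/s
Differentiating the loop-closure r₂e^{iθ₂}+r₃e^{iθ₃}=r₁+r₄e^{iθ₄} gives r₂ω₂e^{iθ₂}+r₃ω₃e^{iθ₃}=r₄ω₄e^{iθ₄}.
Eliminating the other unknown: ω₃ = r₂ω₂ sin(θ₄−θ₂) / [r₃ sin(θ₃−θ₄)].
Numerator sine = +0.12706; denominator sine = -0.61429.
Result = 0.0381·9.34·(+0.12706) / (0.0698·(-0.61429)) = -1.0546 rad/s; magnitude 1.0546 rad/s.

1.05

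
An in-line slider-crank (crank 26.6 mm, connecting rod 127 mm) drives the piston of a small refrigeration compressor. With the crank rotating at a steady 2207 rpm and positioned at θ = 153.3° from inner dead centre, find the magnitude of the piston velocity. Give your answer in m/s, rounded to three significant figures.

2.24

ω = 2π·2207/60 = 231.1 rad/s
For an in-line slider-crank, x = r cosθ + √(L² − r² sin²θ), so v = −rω sinθ·[1 + r cosθ/√(L² − r² sin²θ)].
With r = 0.0266 m, L = 0.127 m, θ = 153.3°: √(L² − r² sin²θ) = 0.12644 m.
v = −0.0266·231.1·0.44932·[1 + 0.0266·-0.89337/0.12644] = -2.2431 m/s.
|v| = 2.2431 m/s.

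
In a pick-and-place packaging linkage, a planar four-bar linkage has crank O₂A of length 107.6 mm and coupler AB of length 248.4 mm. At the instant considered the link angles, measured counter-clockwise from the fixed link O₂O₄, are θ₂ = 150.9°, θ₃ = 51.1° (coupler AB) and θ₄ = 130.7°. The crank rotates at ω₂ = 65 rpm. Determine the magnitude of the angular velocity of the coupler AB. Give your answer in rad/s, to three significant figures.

1.04

ω₂ = 6.807 rad/s (from 65 rpm).
Differentiating the loop-closure r₂e^{iθ₂}+r₃e^{iθ₃}=r₁+r₄e^{iθ₄} gives r₂ω₂e^{iθ₂}+r₃ω₃e^{iθ₃}=r₄ω₄e^{iθ₄}.
Eliminating the other unknown: ω₃ = r₂ω₂ sin(θ₄−θ₂) / [r₃ sin(θ₃−θ₄)].
Numerator sine = -0.34530; denominator sine = -0.98357.
Result = 0.1076·6.807·(-0.34530) / (0.2484·(-0.98357)) = +1.0351 rad/s; magnitude 1.0351 rad/s.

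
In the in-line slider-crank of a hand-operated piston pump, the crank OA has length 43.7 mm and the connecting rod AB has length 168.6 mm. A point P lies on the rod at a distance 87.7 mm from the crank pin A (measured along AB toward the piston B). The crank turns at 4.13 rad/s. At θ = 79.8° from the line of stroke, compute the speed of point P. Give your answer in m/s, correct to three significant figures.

ω = 4.13 rad/s.  Crank-pin speed |V_A| = rω = 0.18048 m/s, perpendicular to OA.
Rod angle: sinφ = −(r/L) sinθ ⇒ φ = -14.779°; ω_rod = −rω cosθ/√(L²−r²sin²θ) = -0.19605 rad/s.
V_P = V_A + ω_rod × AP, with AP = 0.0877 m along the rod.
Components: V_Px = −rω sinθ − a·ω_rod·sinφ = -0.18201 m/s;  V_Py = rω cosθ + a·ω_rod·cosφ = +0.015336 m/s.
|V_P| = √(V_Px² + V_Py²) = 0.18266 m/s.

0.183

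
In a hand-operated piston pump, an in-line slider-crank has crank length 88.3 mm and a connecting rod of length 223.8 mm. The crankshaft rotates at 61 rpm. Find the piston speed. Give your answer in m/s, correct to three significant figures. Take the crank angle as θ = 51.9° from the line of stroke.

ω = 2π·61/60 = 6.388 rad/s
For an in-line slider-crank, x = r cosθ + √(L² − r² sin²θ), so v = −rω sinθ·[1 + r cosθ/√(L² − r² sin²θ)].
With r = 0.0883 m, L = 0.2238 m, θ = 51.9°: √(L² − r² sin²θ) = 0.21274 m.
v = −0.0883·6.388·0.78694·[1 + 0.0883·0.61704/0.21274] = -0.55755 m/s.
|v| = 0.55755 m/s.

0.558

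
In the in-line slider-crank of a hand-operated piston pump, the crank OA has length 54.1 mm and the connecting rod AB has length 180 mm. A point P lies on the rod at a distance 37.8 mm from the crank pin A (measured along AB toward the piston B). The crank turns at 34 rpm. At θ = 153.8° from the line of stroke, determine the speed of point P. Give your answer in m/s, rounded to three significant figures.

0.158

ω = 3.56 rad/s.  Crank-pin speed |V_A| = rω = 0.19262 m/s, perpendicular to OA.
Rod angle: sinφ = −(r/L) sinθ ⇒ φ = -7.625°; ω_rod = −rω cosθ/√(L²−r²sin²θ) = +0.96874 rad/s.
V_P = V_A + ω_rod × AP, with AP = 0.0378 m along the rod.
Components: V_Px = −rω sinθ − a·ω_rod·sinφ = -0.080184 m/s;  V_Py = rω cosθ + a·ω_rod·cosφ = -0.13654 m/s.
|V_P| = √(V_Px² + V_Py²) = 0.15834 m/s.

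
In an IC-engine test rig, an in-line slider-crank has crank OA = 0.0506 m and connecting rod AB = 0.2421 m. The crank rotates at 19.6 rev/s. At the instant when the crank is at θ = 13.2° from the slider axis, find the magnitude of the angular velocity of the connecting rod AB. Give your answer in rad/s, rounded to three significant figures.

ω = 123.2 rad/s (converted from 19.6 rev/s).
The rod makes angle φ with the slider axis where L sinφ = r sinθ; differentiating, L cosφ·φ̇ = r ω cosθ.
L cosφ = √(L² − r² sin²θ) = 0.24182 m.
|ω_rod| = r ω |cosθ| / √(L² − r² sin²θ) = 0.0506·123.2·0.97358/0.24182 = 25.088 rad/s.

25.1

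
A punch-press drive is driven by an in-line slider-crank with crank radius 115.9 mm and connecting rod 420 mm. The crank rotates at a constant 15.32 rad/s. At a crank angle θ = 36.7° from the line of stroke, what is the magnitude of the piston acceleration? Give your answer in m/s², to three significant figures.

24.1

ω = 15.32 rad/s
x(θ) = r cosθ + √(L² − r² sin²θ); with ω constant, a = ω²·d²x/dθ².
d²x/dθ² = −r cosθ − r²(cos2θ)/√u − r⁴ sin²2θ/(4u^{3/2}),  u = L² − r² sin²θ = 0.171602 m².
Substituting r = 0.1159 m, L = 0.42 m, θ = 36.7°: d²x/dθ² = -0.10277 m.
a = ω²·d²x/dθ² = (15.32)²·(-0.10277) = -24.121 m/s²;  |a| = 24.121 m/s².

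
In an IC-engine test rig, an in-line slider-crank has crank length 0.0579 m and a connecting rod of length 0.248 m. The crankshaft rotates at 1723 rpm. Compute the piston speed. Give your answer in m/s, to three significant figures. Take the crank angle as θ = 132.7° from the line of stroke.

6.44

ω = 2π·1723/60 = 180.4 rad/s
For an in-line slider-crank, x = r cosθ + √(L² − r² sin²θ), so v = −rω sinθ·[1 + r cosθ/√(L² − r² sin²θ)].
With r = 0.0579 m, L = 0.248 m, θ = 132.7°: √(L² − r² sin²θ) = 0.24432 m.
v = −0.0579·180.4·0.73491·[1 + 0.0579·-0.67816/0.24432] = -6.4438 m/s.
|v| = 6.4438 m/s.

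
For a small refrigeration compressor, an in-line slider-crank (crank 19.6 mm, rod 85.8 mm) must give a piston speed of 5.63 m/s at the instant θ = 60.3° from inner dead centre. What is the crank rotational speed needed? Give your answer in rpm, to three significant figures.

2830

For an in-line slider-crank, |v_piston| = rω|sinθ|·[1 + r cosθ/√(L² − r² sin²θ)].
With r = 0.0196 m, L = 0.0858 m, θ = 60.3°: the bracketed kinematic factor |dx/dθ| = 0.018991 m.
ω = v/|dx/dθ| = 5.63/0.018991 = 296.45 rad/s.
N = 60ω/(2π) = 2830.9 rpm.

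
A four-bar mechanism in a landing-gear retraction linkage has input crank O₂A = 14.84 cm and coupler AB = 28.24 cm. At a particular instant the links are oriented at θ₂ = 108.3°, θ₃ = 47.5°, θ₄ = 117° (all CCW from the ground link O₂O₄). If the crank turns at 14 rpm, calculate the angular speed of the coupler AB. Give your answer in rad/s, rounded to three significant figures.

ω₂ = 1.466 rad/s (from 14 rpm).
Differentiating the loop-closure r₂e^{iθ₂}+r₃e^{iθ₃}=r₁+r₄e^{iθ₄} gives r₂ω₂e^{iθ₂}+r₃ω₃e^{iθ₃}=r₄ω₄e^{iθ₄}.
Eliminating the other unknown: ω₃ = r₂ω₂ sin(θ₄−θ₂) / [r₃ sin(θ₃−θ₄)].
Numerator sine = +0.15126; denominator sine = -0.93667.
Result = 0.1484·1.466·(+0.15126) / (0.2824·(-0.93667)) = -0.12441 rad/s; magnitude 0.12441 rad/s.

0.124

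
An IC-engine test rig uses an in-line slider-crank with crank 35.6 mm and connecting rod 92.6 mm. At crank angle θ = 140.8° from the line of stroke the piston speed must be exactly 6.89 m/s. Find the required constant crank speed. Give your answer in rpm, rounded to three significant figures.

4220

For an in-line slider-crank, |v_piston| = rω|sinθ|·[1 + r cosθ/√(L² − r² sin²θ)].
With r = 0.0356 m, L = 0.0926 m, θ = 140.8°: the bracketed kinematic factor |dx/dθ| = 0.01559 m.
ω = v/|dx/dθ| = 6.89/0.01559 = 441.96 rad/s.
N = 60ω/(2π) = 4220.4 rpm.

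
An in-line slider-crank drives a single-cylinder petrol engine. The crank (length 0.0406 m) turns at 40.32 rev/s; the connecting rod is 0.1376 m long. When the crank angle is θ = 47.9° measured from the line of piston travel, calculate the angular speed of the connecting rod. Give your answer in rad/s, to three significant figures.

51.4

ω = 253.3 rad/s (converted from 40.32 rev/s).
The rod makes angle φ with the slider axis where L sinφ = r sinθ; differentiating, L cosφ·φ̇ = r ω cosθ.
L cosφ = √(L² − r² sin²θ) = 0.13426 m.
|ω_rod| = r ω |cosθ| / √(L² − r² sin²θ) = 0.0406·253.3·0.67043/0.13426 = 51.36 rad/s.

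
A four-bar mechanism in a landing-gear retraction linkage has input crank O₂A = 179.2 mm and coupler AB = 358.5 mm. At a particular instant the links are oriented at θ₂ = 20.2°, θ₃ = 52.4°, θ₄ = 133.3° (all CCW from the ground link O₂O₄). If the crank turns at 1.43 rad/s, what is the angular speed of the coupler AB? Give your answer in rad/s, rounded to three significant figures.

0.666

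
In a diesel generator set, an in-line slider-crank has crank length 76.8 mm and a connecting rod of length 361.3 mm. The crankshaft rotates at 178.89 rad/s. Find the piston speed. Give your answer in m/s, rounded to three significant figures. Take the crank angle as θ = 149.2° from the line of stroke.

5.74

ω = 178.9 rad/s
For an in-line slider-crank, x = r cosθ + √(L² − r² sin²θ), so v = −rω sinθ·[1 + r cosθ/√(L² − r² sin²θ)].
With r = 0.0768 m, L = 0.3613 m, θ = 149.2°: √(L² − r² sin²θ) = 0.35915 m.
v = −0.0768·178.9·0.51204·[1 + 0.0768·-0.85896/0.35915] = -5.7427 m/s.
|v| = 5.7427 m/s.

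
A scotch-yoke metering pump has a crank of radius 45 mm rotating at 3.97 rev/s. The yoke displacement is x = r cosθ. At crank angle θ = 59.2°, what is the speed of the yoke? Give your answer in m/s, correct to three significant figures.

0.964

ω = 24.94 rad/s (from 3.97 rev/s).
x = r cosθ ⇒ ẋ = −rω sinθ.
|v| = rω|sinθ| = 0.045·24.94·|sin 59.2°| = 0.96417 m/s.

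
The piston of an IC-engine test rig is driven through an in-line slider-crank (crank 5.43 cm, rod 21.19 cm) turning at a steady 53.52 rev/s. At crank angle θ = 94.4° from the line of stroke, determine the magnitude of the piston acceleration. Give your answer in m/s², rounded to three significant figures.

2080

ω = 2π·53.5 = 336.3 rad/s
x(θ) = r cosθ + √(L² − r² sin²θ); with ω constant, a = ω²·d²x/dθ².
d²x/dθ² = −r cosθ − r²(cos2θ)/√u − r⁴ sin²2θ/(4u^{3/2}),  u = L² − r² sin²θ = 0.0419705 m².
Substituting r = 0.0543 m, L = 0.2119 m, θ = 94.4°: d²x/dθ² = +0.018383 m.
a = ω²·d²x/dθ² = (336.3)²·(+0.018383) = +2078.7 m/s²;  |a| = 2078.7 m/s².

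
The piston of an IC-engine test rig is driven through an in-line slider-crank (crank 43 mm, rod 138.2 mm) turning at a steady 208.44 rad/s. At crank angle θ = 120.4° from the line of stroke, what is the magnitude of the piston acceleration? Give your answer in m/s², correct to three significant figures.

1230

ω = 208.4 rad/s
x(θ) = r cosθ + √(L² − r² sin²θ); with ω constant, a = ω²·d²x/dθ².
d²x/dθ² = −r cosθ − r²(cos2θ)/√u − r⁴ sin²2θ/(4u^{3/2}),  u = L² − r² sin²θ = 0.0177237 m².
Substituting r = 0.043 m, L = 0.1382 m, θ = 120.4°: d²x/dθ² = +0.028259 m.
a = ω²·d²x/dθ² = (208.4)²·(+0.028259) = +1227.8 m/s²;  |a| = 1227.8 m/s².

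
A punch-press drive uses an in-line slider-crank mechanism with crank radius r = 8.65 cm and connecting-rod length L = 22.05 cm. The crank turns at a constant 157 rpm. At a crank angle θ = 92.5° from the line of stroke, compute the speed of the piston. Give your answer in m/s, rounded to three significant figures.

ω = 2π·157/60 = 16.44 rad/s
For an in-line slider-crank, x = r cosθ + √(L² − r² sin²θ), so v = −rω sinθ·[1 + r cosθ/√(L² − r² sin²θ)].
With r = 0.0865 m, L = 0.2205 m, θ = 92.5°: √(L² − r² sin²θ) = 0.20286 m.
v = −0.0865·16.44·0.99905·[1 + 0.0865·-0.04362/0.20286] = -1.3944 m/s.
|v| = 1.3944 m/s.

1.39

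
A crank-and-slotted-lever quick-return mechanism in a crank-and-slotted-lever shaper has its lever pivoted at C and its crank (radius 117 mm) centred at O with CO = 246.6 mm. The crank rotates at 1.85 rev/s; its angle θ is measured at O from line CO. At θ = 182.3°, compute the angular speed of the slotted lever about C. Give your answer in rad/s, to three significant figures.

ω = 11.62 rad/s (from 1.85 rev/s).
Crank pin A relative to C: A = (d + r cosθ, r sinθ); lever angle φ = atan2(r sinθ, d + r cosθ).
Differentiating tanφ: φ̇ = rω(d cosθ + r)/(d² + r² + 2dr cosθ).
d² + r² + 2dr cosθ = |CA|² = 0.0168426 m²;  d cosθ + r = -0.1294 m.
|ω_lever| = |0.117·11.62·-0.1294| / 0.0168426 = 10.449 rad/s.

10.4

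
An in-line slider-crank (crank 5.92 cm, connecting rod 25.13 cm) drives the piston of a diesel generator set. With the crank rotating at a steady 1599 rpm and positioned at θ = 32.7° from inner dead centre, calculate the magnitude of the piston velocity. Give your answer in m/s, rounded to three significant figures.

ω = 2π·1599/60 = 167.4 rad/s
For an in-line slider-crank, x = r cosθ + √(L² − r² sin²θ), so v = −rω sinθ·[1 + r cosθ/√(L² − r² sin²θ)].
With r = 0.0592 m, L = 0.2513 m, θ = 32.7°: √(L² − r² sin²θ) = 0.24926 m.
v = −0.0592·167.4·0.54024·[1 + 0.0592·0.84151/0.24926] = -6.4257 m/s.
|v| = 6.4257 m/s.

6.43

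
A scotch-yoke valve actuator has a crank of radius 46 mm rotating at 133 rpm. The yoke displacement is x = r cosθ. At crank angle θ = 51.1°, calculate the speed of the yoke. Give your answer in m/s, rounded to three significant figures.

0.499

ω = 13.93 rad/s (from 133 rpm).
x = r cosθ ⇒ ẋ = −rω sinθ.
|v| = rω|sinθ| = 0.046·13.93·|sin 51.1°| = 0.4986 m/s.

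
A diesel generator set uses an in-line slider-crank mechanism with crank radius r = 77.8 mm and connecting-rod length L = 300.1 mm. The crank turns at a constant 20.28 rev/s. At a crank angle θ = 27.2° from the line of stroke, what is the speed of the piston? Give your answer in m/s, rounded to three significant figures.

ω = 2π·20.3 = 127.4 rad/s
For an in-line slider-crank, x = r cosθ + √(L² − r² sin²θ), so v = −rω sinθ·[1 + r cosθ/√(L² − r² sin²θ)].
With r = 0.0778 m, L = 0.3001 m, θ = 27.2°: √(L² − r² sin²θ) = 0.29799 m.
v = −0.0778·127.4·0.45710·[1 + 0.0778·0.88942/0.29799] = -5.5837 m/s.
|v| = 5.5837 m/s.

5.58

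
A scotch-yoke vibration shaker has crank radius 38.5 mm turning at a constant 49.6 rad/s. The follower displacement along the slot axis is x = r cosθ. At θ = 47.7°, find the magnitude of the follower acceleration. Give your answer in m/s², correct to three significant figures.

63.7

ω = 49.6 rad/s
x = r cosθ ⇒ ẍ = −rω² cosθ (ω constant).
|a| = rω²|cosθ| = 0.0385·(49.6)²·|cos 47.7°| = 63.745 m/s².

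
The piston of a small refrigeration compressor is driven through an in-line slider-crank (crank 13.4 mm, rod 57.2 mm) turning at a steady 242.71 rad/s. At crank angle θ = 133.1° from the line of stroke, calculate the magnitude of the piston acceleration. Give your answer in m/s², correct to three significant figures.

ω = 242.7 rad/s
x(θ) = r cosθ + √(L² − r² sin²θ); with ω constant, a = ω²·d²x/dθ².
d²x/dθ² = −r cosθ − r²(cos2θ)/√u − r⁴ sin²2θ/(4u^{3/2}),  u = L² − r² sin²θ = 0.00317611 m².
Substituting r = 0.0134 m, L = 0.0572 m, θ = 133.1°: d²x/dθ² = +0.0093222 m.
a = ω²·d²x/dθ² = (242.7)²·(+0.0093222) = +549.15 m/s²;  |a| = 549.15 m/s².

549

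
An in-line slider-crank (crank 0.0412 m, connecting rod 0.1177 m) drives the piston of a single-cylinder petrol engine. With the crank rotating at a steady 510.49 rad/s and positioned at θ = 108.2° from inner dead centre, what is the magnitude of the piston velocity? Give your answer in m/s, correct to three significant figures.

ω = 510.5 rad/s
For an in-line slider-crank, x = r cosθ + √(L² − r² sin²θ), so v = −rω sinθ·[1 + r cosθ/√(L² − r² sin²θ)].
With r = 0.0412 m, L = 0.1177 m, θ = 108.2°: √(L² − r² sin²θ) = 0.111 m.
v = −0.0412·510.5·0.94997·[1 + 0.0412·-0.31233/0.111] = -17.664 m/s.
|v| = 17.664 m/s.

17.7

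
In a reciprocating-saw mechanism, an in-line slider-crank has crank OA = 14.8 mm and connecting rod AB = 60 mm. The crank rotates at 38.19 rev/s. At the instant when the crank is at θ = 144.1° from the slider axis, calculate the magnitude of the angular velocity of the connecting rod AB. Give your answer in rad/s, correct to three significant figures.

ω = 240 rad/s (converted from 38.19 rev/s).
The rod makes angle φ with the slider axis where L sinφ = r sinθ; differentiating, L cosφ·φ̇ = r ω cosθ.
L cosφ = √(L² − r² sin²θ) = 0.059369 m.
|ω_rod| = r ω |cosθ| / √(L² − r² sin²θ) = 0.0148·240·0.81004/0.059369 = 48.455 rad/s.

48.5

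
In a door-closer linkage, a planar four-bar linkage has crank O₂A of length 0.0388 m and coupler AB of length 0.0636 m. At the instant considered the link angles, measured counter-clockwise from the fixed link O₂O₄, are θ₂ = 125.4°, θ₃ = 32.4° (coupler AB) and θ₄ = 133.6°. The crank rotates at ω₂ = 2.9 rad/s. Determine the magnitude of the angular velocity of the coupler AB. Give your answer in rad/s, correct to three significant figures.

ω₂ = 2.9 rad/s
Differentiating the loop-closure r₂e^{iθ₂}+r₃e^{iθ₃}=r₁+r₄e^{iθ₄} gives r₂ω₂e^{iθ₂}+r₃ω₃e^{iθ₃}=r₄ω₄e^{iθ₄}.
Eliminating the other unknown: ω₃ = r₂ω₂ sin(θ₄−θ₂) / [r₃ sin(θ₃−θ₄)].
Numerator sine = +0.14263; denominator sine = -0.98096.
Result = 0.0388·2.9·(+0.14263) / (0.0636·(-0.98096)) = -0.25724 rad/s; magnitude 0.25724 rad/s.

0.257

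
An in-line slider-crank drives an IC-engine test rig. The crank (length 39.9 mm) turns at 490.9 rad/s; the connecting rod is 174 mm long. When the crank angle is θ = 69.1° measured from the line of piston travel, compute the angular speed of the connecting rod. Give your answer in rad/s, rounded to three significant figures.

ω = 490.9 rad/s
The rod makes angle φ with the slider axis where L sinφ = r sinθ; differentiating, L cosφ·φ̇ = r ω cosθ.
L cosφ = √(L² − r² sin²θ) = 0.16996 m.
|ω_rod| = r ω |cosθ| / √(L² − r² sin²θ) = 0.0399·490.9·0.35674/0.16996 = 41.112 rad/s.

41.1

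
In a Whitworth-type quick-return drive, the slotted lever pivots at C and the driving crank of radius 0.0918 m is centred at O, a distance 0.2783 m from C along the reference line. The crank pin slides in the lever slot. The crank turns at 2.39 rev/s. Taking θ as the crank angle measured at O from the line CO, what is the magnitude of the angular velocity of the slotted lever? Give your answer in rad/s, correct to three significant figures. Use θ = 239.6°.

1.13

ω = 15.02 rad/s (from 2.39 rev/s).
Crank pin A relative to C: A = (d + r cosθ, r sinθ); lever angle φ = atan2(r sinθ, d + r cosθ).
Differentiating tanφ: φ̇ = rω(d cosθ + r)/(d² + r² + 2dr cosθ).
d² + r² + 2dr cosθ = |CA|² = 0.0600219 m²;  d cosθ + r = -0.049029 m.
|ω_lever| = |0.0918·15.02·-0.049029| / 0.0600219 = 1.1261 rad/s.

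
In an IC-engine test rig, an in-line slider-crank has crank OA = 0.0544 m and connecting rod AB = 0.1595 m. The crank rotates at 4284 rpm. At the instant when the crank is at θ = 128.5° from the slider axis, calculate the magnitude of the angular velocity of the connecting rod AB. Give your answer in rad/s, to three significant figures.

ω = 448.6 rad/s (converted from 4284 rpm).
The rod makes angle φ with the slider axis where L sinφ = r sinθ; differentiating, L cosφ·φ̇ = r ω cosθ.
L cosφ = √(L² − r² sin²θ) = 0.15371 m.
|ω_rod| = r ω |cosθ| / √(L² − r² sin²θ) = 0.0544·448.6·0.62251/0.15371 = 98.836 rad/s.

98.8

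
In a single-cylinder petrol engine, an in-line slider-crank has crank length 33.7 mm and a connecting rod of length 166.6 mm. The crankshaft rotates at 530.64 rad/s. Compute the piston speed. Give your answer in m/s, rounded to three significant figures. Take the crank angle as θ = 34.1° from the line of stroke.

11.7

ω = 530.6 rad/s
For an in-line slider-crank, x = r cosθ + √(L² − r² sin²θ), so v = −rω sinθ·[1 + r cosθ/√(L² − r² sin²θ)].
With r = 0.0337 m, L = 0.1666 m, θ = 34.1°: √(L² − r² sin²θ) = 0.16553 m.
v = −0.0337·530.6·0.56064·[1 + 0.0337·0.82806/0.16553] = -11.716 m/s.
|v| = 11.716 m/s.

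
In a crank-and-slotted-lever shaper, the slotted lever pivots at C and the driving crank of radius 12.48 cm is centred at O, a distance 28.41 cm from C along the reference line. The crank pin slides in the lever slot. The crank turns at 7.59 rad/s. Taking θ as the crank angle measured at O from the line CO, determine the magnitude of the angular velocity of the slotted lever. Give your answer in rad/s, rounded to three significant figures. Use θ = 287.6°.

1.70

ω = 7.59 rad/s
Crank pin A relative to C: A = (d + r cosθ, r sinθ); lever angle φ = atan2(r sinθ, d + r cosθ).
Differentiating tanφ: φ̇ = rω(d cosθ + r)/(d² + r² + 2dr cosθ).
d² + r² + 2dr cosθ = |CA|² = 0.117729 m²;  d cosθ + r = +0.2107 m.
|ω_lever| = |0.1248·7.59·+0.2107| / 0.117729 = 1.6953 rad/s.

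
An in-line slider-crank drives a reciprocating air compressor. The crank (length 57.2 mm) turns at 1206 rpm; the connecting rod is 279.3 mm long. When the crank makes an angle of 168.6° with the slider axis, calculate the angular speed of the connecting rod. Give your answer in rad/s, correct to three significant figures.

ω = 126.3 rad/s (converted from 1206 rpm).
The rod makes angle φ with the slider axis where L sinφ = r sinθ; differentiating, L cosφ·φ̇ = r ω cosθ.
L cosφ = √(L² − r² sin²θ) = 0.27907 m.
|ω_rod| = r ω |cosθ| / √(L² − r² sin²θ) = 0.0572·126.3·0.98027/0.27907 = 25.375 rad/s.

25.4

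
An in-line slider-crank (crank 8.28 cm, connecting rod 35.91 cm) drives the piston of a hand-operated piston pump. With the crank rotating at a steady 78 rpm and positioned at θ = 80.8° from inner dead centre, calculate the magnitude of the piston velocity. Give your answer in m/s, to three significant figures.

0.693

ω = 2π·78/60 = 8.168 rad/s
For an in-line slider-crank, x = r cosθ + √(L² − r² sin²θ), so v = −rω sinθ·[1 + r cosθ/√(L² − r² sin²θ)].
With r = 0.0828 m, L = 0.3591 m, θ = 80.8°: √(L² − r² sin²θ) = 0.34967 m.
v = −0.0828·8.168·0.98714·[1 + 0.0828·0.15988/0.34967] = -0.6929 m/s.
|v| = 0.6929 m/s.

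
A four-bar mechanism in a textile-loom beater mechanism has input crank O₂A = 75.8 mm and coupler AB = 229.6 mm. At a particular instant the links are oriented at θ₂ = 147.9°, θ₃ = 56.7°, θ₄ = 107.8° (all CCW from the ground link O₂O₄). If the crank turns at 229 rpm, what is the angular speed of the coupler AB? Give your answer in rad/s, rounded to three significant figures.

6.55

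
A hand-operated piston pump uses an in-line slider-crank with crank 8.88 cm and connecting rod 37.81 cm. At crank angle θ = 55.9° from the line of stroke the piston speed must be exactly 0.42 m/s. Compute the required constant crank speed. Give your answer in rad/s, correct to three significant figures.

For an in-line slider-crank, |v_piston| = rω|sinθ|·[1 + r cosθ/√(L² − r² sin²θ)].
With r = 0.0888 m, L = 0.3781 m, θ = 55.9°: the bracketed kinematic factor |dx/dθ| = 0.083402 m.
ω = v/|dx/dθ| = 0.42/0.083402 = 5.0358 rad/s.

5.04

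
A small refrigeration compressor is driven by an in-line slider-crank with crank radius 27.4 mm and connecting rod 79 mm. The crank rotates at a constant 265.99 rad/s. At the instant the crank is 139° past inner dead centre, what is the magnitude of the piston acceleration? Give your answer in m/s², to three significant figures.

1350

ω = 266 rad/s
x(θ) = r cosθ + √(L² − r² sin²θ); with ω constant, a = ω²·d²x/dθ².
d²x/dθ² = −r cosθ − r²(cos2θ)/√u − r⁴ sin²2θ/(4u^{3/2}),  u = L² − r² sin²θ = 0.00591786 m².
Substituting r = 0.0274 m, L = 0.079 m, θ = 139°: d²x/dθ² = +0.019017 m.
a = ω²·d²x/dθ² = (266)²·(+0.019017) = +1345.5 m/s²;  |a| = 1345.5 m/s².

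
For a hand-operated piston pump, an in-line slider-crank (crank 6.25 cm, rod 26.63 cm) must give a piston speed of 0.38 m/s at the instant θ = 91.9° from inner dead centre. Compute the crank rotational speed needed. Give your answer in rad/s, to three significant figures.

6.13

For an in-line slider-crank, |v_piston| = rω|sinθ|·[1 + r cosθ/√(L² − r² sin²θ)].
With r = 0.0625 m, L = 0.2663 m, θ = 91.9°: the bracketed kinematic factor |dx/dθ| = 0.061966 m.
ω = v/|dx/dθ| = 0.38/0.061966 = 6.1324 rad/s.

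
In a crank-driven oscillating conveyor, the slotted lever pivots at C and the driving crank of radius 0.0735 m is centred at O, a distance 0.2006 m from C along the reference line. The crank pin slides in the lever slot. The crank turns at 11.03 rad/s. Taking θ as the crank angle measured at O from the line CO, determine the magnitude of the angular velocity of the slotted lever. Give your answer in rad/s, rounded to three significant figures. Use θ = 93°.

1.16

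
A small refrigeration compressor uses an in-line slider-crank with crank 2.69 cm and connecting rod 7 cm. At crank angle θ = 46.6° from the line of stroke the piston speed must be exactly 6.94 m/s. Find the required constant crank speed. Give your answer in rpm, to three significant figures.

For an in-line slider-crank, |v_piston| = rω|sinθ|·[1 + r cosθ/√(L² − r² sin²θ)].
With r = 0.0269 m, L = 0.07 m, θ = 46.6°: the bracketed kinematic factor |dx/dθ| = 0.024919 m.
ω = v/|dx/dθ| = 6.94/0.024919 = 278.5 rad/s.
N = 60ω/(2π) = 2659.5 rpm.

2660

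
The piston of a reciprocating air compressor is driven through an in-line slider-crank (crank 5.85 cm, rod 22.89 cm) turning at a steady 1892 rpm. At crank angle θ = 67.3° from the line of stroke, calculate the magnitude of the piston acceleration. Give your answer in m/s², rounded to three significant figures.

467

ω = 2π·1892/60 = 198.1 rad/s
x(θ) = r cosθ + √(L² − r² sin²θ); with ω constant, a = ω²·d²x/dθ².
d²x/dθ² = −r cosθ − r²(cos2θ)/√u − r⁴ sin²2θ/(4u^{3/2}),  u = L² − r² sin²θ = 0.0494826 m².
Substituting r = 0.0585 m, L = 0.2289 m, θ = 67.3°: d²x/dθ² = -0.011908 m.
a = ω²·d²x/dθ² = (198.1)²·(-0.011908) = -467.45 m/s²;  |a| = 467.45 m/s².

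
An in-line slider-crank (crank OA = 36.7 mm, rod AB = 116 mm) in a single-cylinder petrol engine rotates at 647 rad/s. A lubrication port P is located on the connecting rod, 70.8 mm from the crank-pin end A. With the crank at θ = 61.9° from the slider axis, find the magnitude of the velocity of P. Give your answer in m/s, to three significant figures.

23.3

ω = 647 rad/s.  Crank-pin speed |V_A| = rω = 23.745 m/s, perpendicular to OA.
Rod angle: sinφ = −(r/L) sinθ ⇒ φ = -16.206°; ω_rod = −rω cosθ/√(L²−r²sin²θ) = -100.4 rad/s.
V_P = V_A + ω_rod × AP, with AP = 0.0708 m along the rod.
Components: V_Px = −rω sinθ − a·ω_rod·sinφ = -22.93 m/s;  V_Py = rω cosθ + a·ω_rod·cosφ = +4.358 m/s.
|V_P| = √(V_Px² + V_Py²) = 23.34 m/s.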